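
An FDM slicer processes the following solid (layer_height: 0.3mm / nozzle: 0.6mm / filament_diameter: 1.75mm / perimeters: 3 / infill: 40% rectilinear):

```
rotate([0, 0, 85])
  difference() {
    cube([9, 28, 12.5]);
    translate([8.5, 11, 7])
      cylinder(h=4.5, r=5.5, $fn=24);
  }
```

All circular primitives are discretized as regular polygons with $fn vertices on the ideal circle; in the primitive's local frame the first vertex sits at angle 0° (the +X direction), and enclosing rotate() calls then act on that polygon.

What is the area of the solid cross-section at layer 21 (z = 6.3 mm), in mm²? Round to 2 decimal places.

252.00 mm²

At z = 6.3 mm: the cube (footprint 9×28) is included at this height (area 252.00 mm²); the cylinder at (8.5, 11) is not intersected at this z (z outside [7, 11.5]); Taking the first minus the rest: none of the subtracted shapes is present at this height, so the 9×28 cube is unchanged — area = 252.00 mm²; (rotated 85° about Z; rotation is an isometry so areas/perimeters/island counts are preserved). Overall, the cross-section is a single solid region. Net area = 252.00 mm².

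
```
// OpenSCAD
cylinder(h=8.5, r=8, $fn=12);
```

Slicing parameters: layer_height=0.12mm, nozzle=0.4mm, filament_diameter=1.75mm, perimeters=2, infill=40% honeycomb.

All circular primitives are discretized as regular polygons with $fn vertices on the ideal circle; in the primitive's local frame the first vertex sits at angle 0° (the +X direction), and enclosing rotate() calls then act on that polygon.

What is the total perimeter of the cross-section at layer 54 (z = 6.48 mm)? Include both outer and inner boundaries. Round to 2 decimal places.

49.69 mm

At z = 6.48 mm: the r=8 cylinder contributes a regular 12-gon of circumradius 8 (perimeter = 2·12·8.000·sin(180°/12) = 49.69 mm). Overall, the cross-section is a single solid region. Total boundary length (outer) = 49.69 mm.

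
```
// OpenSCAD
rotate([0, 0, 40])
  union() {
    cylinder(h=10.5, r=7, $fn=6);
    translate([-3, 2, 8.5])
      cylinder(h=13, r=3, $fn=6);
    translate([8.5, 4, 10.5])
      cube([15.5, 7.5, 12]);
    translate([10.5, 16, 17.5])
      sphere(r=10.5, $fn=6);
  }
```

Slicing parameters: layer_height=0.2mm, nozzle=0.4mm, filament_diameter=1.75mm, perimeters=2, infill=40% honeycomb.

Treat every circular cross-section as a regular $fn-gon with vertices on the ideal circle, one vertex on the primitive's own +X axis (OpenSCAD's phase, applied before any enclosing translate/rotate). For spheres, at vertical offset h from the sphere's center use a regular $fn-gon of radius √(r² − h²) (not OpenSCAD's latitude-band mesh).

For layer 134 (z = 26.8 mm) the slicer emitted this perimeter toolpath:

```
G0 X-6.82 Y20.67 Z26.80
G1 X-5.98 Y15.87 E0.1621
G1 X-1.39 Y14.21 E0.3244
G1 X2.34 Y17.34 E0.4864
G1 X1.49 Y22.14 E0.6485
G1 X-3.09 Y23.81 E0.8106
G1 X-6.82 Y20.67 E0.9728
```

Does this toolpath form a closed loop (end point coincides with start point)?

yes

Start point (G0): (-6.82, 20.67). End point (last G1): the path returns to the start — closed.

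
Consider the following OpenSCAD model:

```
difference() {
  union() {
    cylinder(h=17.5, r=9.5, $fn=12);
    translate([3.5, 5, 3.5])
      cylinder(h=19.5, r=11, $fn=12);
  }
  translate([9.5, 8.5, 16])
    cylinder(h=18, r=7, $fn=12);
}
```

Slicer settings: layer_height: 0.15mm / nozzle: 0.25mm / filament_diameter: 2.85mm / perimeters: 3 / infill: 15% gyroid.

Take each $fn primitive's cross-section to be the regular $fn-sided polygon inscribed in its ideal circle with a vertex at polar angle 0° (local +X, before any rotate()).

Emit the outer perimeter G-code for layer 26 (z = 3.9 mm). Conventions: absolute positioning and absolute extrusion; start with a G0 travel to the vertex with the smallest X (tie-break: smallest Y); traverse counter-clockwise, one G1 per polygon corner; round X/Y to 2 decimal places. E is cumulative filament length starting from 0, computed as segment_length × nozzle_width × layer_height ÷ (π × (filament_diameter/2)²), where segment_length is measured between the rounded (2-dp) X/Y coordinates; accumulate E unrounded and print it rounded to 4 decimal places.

G0 X-9.50 Y0.00 Z3.90
G1 X-8.23 Y-4.75 E0.0289
G1 X-4.75 Y-8.23 E0.0578
G1 X0.00 Y-9.50 E0.0867
G1 X4.75 Y-8.23 E0.1156
G1 X8.23 Y-4.75 E0.1446
G1 X8.23 Y-4.73 E0.1447
G1 X9.00 Y-4.53 E0.1494
G1 X13.03 Y-0.50 E0.1829
G1 X14.50 Y5.00 E0.2163
G1 X13.03 Y10.50 E0.2498
G1 X9.00 Y14.53 E0.2833
G1 X3.50 Y16.00 E0.3168
G1 X-2.00 Y14.53 E0.3502
G1 X-6.03 Y10.50 E0.3837
G1 X-7.33 Y5.65 E0.4132
G1 X-8.23 Y4.75 E0.4207
G1 X-9.50 Y0.00 E0.4496

At z = 3.9 mm: the r=9.5 cylinder gives a regular 12-gon of circumradius 9.5 (constant along its height); the r=11 cylinder at (3.5, 5) contributes a regular 12-gon of circumradius 11; Taking the union: the regions partially overlap (shared area 192.73 mm²), so overlapping operands fuse into one piece — 1 connected region; the cylinder at (9.5, 8.5) is absent (z outside [16, 34]); After the difference (first − rest): none of the subtracted shapes is present at this height, so that combined region is unchanged — 1 connected region. The outline is a single polygon with 17 vertices. Extrusion per mm of travel: 0.25 × 0.15 / (π × 1.425²) = 0.005878. Accumulating E over each segment gives final E = 0.4496.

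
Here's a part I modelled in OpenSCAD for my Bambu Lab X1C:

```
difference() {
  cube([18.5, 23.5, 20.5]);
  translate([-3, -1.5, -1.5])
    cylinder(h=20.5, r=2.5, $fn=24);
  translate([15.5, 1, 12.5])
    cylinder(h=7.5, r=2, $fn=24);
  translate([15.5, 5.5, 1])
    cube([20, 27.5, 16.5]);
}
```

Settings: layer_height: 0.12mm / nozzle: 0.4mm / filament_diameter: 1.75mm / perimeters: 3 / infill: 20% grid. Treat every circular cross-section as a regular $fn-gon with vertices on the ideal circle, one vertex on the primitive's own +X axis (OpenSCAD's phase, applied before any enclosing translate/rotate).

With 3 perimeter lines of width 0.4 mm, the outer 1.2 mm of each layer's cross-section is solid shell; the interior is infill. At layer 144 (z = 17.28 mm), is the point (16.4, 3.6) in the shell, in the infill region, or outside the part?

shell

At z = 17.28 mm: the cube is present — its section is the full 18.5×23.5 rectangle; the r=2.5 cylinder at (-3, -1.5) gives a regular 24-gon of circumradius 2.5 (constant along its height); the cylinder at (15.5, 1): section is a regular 24-gon, circumradius r=2; the 20×27.5 cube at (15.5, 5.5) contributes its full rectangle; After the difference (first − rest): starting from the 18.5×23.5 cube, the r=2.5 cylinder at (-3, -1.5) misses the remaining region (no effect); the r=2 cylinder at (15.5, 1) partially overlaps it — only the 10.01 mm² overlap (of its 12.42 mm²) is removed, clipping the outline; the 20×27.5 cube at (15.5, 5.5) partially overlaps it — only the 54.00 mm² overlap (of its 550.00 mm²) is removed, clipping the outline — 1 connected region. Overall, the cross-section is a single solid region. The nearest boundary edge runs (16.50, 2.73)→(16.02, 2.93); distance from the point to it = 0.76 mm. The point is inside the cross-section, 0.76 mm from the nearest boundary — within the 1.2 mm shell band (3 × 0.4).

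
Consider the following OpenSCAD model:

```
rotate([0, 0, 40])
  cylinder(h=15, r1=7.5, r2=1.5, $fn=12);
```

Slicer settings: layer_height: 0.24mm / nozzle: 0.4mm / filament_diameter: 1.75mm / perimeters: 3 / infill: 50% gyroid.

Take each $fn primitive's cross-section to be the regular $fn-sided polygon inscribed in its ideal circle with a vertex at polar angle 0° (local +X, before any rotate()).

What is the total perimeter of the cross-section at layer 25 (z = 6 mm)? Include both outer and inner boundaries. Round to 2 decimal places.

31.68 mm

At z = 6 mm: the cone contributes a regular 12-gon of circumradius 5.100 (interpolated between r1=7.5 and r2=1.5 at t=0.400) (perimeter = 2·12·5.100·sin(180°/12) = 31.68 mm); (whole slice rotated 40° about Z — lengths, areas and connectivity unchanged). Overall, the cross-section is a single solid region. Total boundary length (outer) = 31.68 mm.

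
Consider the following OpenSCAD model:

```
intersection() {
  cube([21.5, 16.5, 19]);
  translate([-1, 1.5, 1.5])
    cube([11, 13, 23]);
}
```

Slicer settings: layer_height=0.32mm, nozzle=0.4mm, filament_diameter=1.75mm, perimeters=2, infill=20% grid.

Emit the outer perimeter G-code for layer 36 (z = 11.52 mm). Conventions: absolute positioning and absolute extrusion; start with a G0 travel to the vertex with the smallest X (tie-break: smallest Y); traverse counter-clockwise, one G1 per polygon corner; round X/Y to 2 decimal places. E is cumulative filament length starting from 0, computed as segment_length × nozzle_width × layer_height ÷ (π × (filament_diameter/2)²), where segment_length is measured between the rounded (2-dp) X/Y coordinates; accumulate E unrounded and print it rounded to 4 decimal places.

At z = 11.52 mm: the cube is present — its section is the full 21.5×16.5 rectangle; the 11×13 cube at (-1, 1.5) contributes its full rectangle; Taking the intersection: the 11×13 cube at (-1, 1.5) partially overlaps the 21.5×16.5 cube; clipping to the common part keeps 130.00 mm² — 1 connected region. The outline is a single polygon with 4 vertices. Extrusion per mm of travel: 0.4 × 0.32 / (π × 0.875²) = 0.053216. Accumulating E over each segment gives final E = 2.4479.

G0 X0.00 Y1.50 Z11.52
G1 X10.00 Y1.50 E0.5322
G1 X10.00 Y14.50 E1.2240
G1 X0.00 Y14.50 E1.7561
G1 X0.00 Y1.50 E2.4479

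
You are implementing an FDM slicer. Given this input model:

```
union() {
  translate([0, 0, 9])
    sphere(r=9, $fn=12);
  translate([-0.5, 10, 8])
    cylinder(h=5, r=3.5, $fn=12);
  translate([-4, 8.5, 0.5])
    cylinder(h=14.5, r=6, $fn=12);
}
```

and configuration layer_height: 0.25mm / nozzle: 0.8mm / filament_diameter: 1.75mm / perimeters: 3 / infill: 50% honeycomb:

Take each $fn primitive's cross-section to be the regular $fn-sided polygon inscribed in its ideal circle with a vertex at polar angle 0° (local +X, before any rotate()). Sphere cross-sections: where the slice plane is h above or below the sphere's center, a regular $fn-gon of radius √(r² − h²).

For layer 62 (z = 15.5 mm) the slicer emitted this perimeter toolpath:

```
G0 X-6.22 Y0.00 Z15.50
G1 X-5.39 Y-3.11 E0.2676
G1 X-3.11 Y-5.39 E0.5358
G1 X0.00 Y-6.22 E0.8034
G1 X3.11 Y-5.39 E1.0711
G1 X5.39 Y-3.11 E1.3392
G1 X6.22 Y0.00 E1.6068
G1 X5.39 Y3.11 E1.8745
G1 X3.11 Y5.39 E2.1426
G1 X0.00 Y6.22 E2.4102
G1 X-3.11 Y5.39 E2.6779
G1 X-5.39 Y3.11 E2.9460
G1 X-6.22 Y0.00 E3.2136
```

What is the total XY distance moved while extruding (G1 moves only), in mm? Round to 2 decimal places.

Sum the Euclidean lengths of each G1 segment: total = 38.65 mm.

38.65 mm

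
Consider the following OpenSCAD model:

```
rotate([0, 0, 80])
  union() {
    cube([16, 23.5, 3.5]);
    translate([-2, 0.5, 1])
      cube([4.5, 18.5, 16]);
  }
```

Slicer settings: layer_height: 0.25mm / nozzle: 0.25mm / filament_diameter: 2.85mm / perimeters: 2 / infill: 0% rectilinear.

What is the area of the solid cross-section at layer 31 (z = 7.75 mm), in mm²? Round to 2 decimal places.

83.25 mm²

At z = 7.75 mm: the cube is not intersected at this z (z outside [0, 3.5]); the cube at (-2, 0.5) (footprint 4.5×18.5) is included at this height (area 83.25 mm²); Combining (union): only the 4.5×18.5 cube at (-2, 0.5) is present, so the union is just that shape — area = 83.25 mm²; (rotated 80° about Z; rotation is an isometry so areas/perimeters/island counts are preserved). Overall, the cross-section is a single solid region. Net area = 83.25 mm².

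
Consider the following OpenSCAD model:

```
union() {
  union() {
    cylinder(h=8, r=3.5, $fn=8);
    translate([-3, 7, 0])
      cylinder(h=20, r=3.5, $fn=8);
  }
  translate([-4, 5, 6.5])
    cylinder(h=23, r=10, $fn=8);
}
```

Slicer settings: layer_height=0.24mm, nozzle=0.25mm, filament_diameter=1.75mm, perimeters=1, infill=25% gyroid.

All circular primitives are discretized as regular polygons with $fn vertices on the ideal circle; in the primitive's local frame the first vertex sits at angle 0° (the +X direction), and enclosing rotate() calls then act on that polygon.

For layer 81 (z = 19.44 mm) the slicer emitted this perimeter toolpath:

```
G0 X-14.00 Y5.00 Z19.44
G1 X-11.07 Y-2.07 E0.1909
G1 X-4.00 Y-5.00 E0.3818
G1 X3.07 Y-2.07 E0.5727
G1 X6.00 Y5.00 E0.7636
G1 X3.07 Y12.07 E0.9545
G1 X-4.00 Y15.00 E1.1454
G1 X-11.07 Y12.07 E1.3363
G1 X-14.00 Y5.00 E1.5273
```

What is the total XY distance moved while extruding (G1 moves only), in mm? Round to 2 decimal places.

Sum the Euclidean lengths of each G1 segment: total = 61.22 mm.

61.22 mm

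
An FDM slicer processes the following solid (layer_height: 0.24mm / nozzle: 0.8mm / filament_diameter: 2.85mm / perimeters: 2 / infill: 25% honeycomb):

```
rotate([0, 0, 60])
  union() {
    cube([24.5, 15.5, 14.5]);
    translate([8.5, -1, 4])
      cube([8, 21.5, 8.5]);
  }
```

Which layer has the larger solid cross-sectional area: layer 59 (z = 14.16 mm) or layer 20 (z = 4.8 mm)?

Layer 59 (z = 14.16): the cube is present — its section is the full 24.5×15.5 rectangle (area 379.75 mm²); the cube at (8.5, -1) is absent (z outside [4, 12.5]); Merging all regions: only the 24.5×15.5 cube is present, so the union is just that shape — area = 379.75 mm²; (rotated 60° about Z; rotation is an isometry so areas/perimeters/island counts are preserved). So its area = 379.75 mm². Layer 20 (z = 4.8): the cube (footprint 24.5×15.5) is included at this height (area 379.75 mm²); the cube at (8.5, -1) is present — its section is the full 8×21.5 rectangle (area 172.00 mm²); Taking the union: the regions partially overlap — summed areas 551.75 mm² minus the doubly-counted overlap 124.00 mm² gives 427.75 mm² — area = 427.75 mm²; (rotated 60° about Z; rotation is an isometry so areas/perimeters/island counts are preserved). So its area = 427.75 mm². Layer 20 is larger (427.75 vs 379.75 mm²).

layer 20 (z = 4.8 mm)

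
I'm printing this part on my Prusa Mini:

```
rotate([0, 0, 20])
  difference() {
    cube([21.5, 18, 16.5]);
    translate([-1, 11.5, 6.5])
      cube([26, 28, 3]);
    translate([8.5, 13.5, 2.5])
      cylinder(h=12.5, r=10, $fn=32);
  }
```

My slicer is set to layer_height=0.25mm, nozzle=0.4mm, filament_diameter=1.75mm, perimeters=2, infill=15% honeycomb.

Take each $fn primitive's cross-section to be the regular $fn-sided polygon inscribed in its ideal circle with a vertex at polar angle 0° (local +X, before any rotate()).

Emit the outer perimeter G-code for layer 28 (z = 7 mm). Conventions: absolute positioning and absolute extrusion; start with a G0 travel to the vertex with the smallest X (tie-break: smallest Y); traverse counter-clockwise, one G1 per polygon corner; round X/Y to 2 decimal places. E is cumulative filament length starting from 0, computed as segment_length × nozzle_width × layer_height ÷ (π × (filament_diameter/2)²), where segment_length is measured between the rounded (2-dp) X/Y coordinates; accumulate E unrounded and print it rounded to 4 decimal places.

G0 X-2.84 Y7.79 Z7.00
G1 X0.00 Y0.00 E0.3447
G1 X20.20 Y7.35 E1.2384
G1 X16.27 Y18.16 E1.7166
G1 X13.26 Y17.06 E1.8498
G1 X13.36 Y15.16 E1.9290
G1 X13.08 Y13.22 E2.0104
G1 X12.43 Y11.37 E2.0920
G1 X11.43 Y9.68 E2.1736
G1 X10.13 Y8.22 E2.2549
G1 X8.56 Y7.04 E2.3365
G1 X6.79 Y6.20 E2.4180
G1 X4.89 Y5.71 E2.4996
G1 X2.93 Y5.60 E2.5812
G1 X0.99 Y5.88 E2.6627
G1 X-0.86 Y6.53 E2.7442
G1 X-2.54 Y7.53 E2.8255
G1 X-2.84 Y7.79 E2.8420

At z = 7 mm: the cube is present — its section is the full 21.5×18 rectangle; the 26×28 cube at (-1, 11.5) contributes its full rectangle; the r=10 cylinder at (8.5, 13.5) contributes a regular 32-gon of circumradius 10; Taking the first minus the rest: starting from the 21.5×18 cube, the 26×28 cube at (-1, 11.5) partially overlaps it — only the 139.75 mm² overlap (of its 728.00 mm²) is removed, clipping the outline; the r=10 cylinder at (8.5, 13.5) partially overlaps it — only the 114.10 mm² overlap (of its 312.14 mm²) is removed, clipping the outline — 1 connected region; (rotated 20° about Z; rotation is an isometry so areas/perimeters/island counts are preserved). The outline is a single polygon with 17 vertices. Extrusion per mm of travel: 0.4 × 0.25 / (π × 0.875²) = 0.041575. Accumulating E over each segment gives final E = 2.8420.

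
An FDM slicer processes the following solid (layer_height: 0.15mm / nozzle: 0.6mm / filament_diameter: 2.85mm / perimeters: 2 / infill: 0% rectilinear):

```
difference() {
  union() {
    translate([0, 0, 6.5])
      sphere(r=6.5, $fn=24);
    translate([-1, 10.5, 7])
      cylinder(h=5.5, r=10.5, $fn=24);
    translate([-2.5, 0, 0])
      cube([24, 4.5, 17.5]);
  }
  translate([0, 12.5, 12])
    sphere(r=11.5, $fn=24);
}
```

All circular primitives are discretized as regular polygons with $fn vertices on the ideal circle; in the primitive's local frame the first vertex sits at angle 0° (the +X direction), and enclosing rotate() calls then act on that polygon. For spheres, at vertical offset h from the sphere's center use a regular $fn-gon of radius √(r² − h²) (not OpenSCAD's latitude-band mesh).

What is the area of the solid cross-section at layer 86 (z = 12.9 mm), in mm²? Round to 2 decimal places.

At z = 12.9 mm: the r=6.5 sphere slices to a regular 24-gon of circumradius 1.136 (√(r²−h²) with h=6.4 from center) (area = (24/2)·1.136²·sin(360°/24) = 4.01 mm²); the cylinder at (-1, 10.5) is not intersected at this z (z outside [7, 12.5]); the cube at (-2.5, 0) is present — its section is the full 24×4.5 rectangle (area 108.00 mm²); Taking the union: the regions partially overlap — summed areas 112.01 mm² minus the doubly-counted overlap 2.00 mm² gives 110.00 mm² — area = 110.00 mm²; the r=11.5 sphere at (0, 12.5) contributes a regular 24-gon of circumradius √(11.5²−0.9²) = 11.465 (area = (24/2)·11.465²·sin(360°/24) = 408.23 mm²); After the difference (first − rest): starting from that combined region (110.00 mm²), the r=11.5 sphere at (0, 12.5) partially overlaps it — only the 27.29 mm² overlap (of its 408.23 mm²) is removed, clipping the outline — area = 82.71 mm². Overall, the cross-section is a single solid region. Net area = 82.71 mm².

82.71 mm²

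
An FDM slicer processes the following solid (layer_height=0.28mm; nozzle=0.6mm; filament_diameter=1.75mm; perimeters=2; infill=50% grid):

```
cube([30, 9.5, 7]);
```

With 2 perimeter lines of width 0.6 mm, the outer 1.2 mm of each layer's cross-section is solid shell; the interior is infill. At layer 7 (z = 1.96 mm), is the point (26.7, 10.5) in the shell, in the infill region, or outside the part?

At z = 1.96 mm: the cube is present — its section is the full 30×9.5 rectangle. Overall, the cross-section is a single solid region. The nearest boundary edge runs (30.00, 9.50)→(0.00, 9.50); distance from the point to it = 1.00 mm. The point is not inside any of the regions above, so it lies outside the cross-section (1.00 mm from the nearest boundary).

outside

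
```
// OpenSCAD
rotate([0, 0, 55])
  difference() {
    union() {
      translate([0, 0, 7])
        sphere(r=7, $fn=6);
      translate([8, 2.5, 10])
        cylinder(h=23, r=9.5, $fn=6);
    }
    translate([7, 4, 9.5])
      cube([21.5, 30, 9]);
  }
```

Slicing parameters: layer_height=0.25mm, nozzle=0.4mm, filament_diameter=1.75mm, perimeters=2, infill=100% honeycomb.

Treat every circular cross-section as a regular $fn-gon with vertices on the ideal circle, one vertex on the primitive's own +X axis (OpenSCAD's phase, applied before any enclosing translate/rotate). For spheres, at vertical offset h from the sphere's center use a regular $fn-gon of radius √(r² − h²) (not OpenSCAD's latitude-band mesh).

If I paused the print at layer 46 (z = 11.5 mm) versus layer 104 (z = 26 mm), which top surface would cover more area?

Layer 46 (z = 11.5): the r=7 sphere contributes a regular 6-gon of circumradius √(7²−4.5²) = 5.362 (area = (6/2)·5.362²·sin(360°/6) = 74.69 mm²); the r=9.5 cylinder at (8, 2.5) gives a regular 6-gon of circumradius 9.5 (constant along its height) (area = (6/2)·9.500²·sin(360°/6) = 234.48 mm²); Taking the union: the regions partially overlap — summed areas 309.17 mm² minus the doubly-counted overlap 35.22 mm² gives 273.95 mm² — area = 273.95 mm²; the cube at (7, 4) is present — its section is the full 21.5×30 rectangle (area 645.00 mm²); Subtracting the remaining from the first: starting from that combined region (273.95 mm²), the 21.5×30 cube at (7, 4) partially overlaps it — only the 51.75 mm² overlap (of its 645.00 mm²) is removed, clipping the outline — area = 222.20 mm²; (rotated 55° about Z; rotation is an isometry so areas/perimeters/island counts are preserved). So its area = 222.20 mm². Layer 104 (z = 26): the sphere is not intersected at this z (|z−center|=19.000 > r=7); the r=9.5 cylinder at (8, 2.5) gives a regular 6-gon of circumradius 9.5 (constant along its height) (area = (6/2)·9.500²·sin(360°/6) = 234.48 mm²); Merging all regions: only the r=9.5 cylinder at (8, 2.5) is present, so the union is just that shape — area = 234.48 mm²; the cube at (7, 4) does not reach this height (z outside [9.5, 18.5]); Subtracting the remaining from the first: none of the subtracted shapes is present at this height, so that combined region is unchanged — area = 234.48 mm²; (rotated 55° about Z; rotation is an isometry so areas/perimeters/island counts are preserved). So its area = 234.48 mm². Layer 104 is larger (234.48 vs 222.20 mm²).

layer 104 (z = 26 mm)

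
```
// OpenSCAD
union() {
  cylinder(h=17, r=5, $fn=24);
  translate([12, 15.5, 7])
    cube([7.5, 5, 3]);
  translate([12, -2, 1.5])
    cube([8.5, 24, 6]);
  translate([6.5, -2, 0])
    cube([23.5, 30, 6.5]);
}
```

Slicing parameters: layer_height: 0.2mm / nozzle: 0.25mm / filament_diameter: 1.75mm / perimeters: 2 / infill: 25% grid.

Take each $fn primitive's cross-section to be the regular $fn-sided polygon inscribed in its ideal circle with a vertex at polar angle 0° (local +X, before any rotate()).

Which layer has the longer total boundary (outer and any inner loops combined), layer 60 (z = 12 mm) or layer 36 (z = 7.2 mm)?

layer 36 (z = 7.2 mm)

Layer 60 (z = 12): the cylinder: section is a regular 24-gon, circumradius r=5 (perimeter = 2·24·5.000·sin(180°/24) = 31.33 mm); the cube at (12, 15.5) is absent (z outside [7, 10]); the cube at (12, -2) is not intersected at this z (z outside [1.5, 7.5]); the cube at (6.5, -2) does not reach this height (z outside [0, 6.5]); Combining (union): only the r=5 cylinder is present, so the union is just that shape — boundary = 31.33 mm. So its perimeter = 31.33 mm. Layer 36 (z = 7.2): the cylinder: section is a regular 24-gon, circumradius r=5 (perimeter = 2·24·5.000·sin(180°/24) = 31.33 mm); the 7.5×5 cube at (12, 15.5) contributes its full rectangle (perimeter 25.00 mm); the cube at (12, -2) is present — its section is the full 8.5×24 rectangle (perimeter 65.00 mm); the cube at (6.5, -2) is absent (z outside [0, 6.5]); Merging all regions: the regions partially overlap (shared area 37.50 mm²), so the edge portions inside another operand are dropped and the merged outline is re-measured after clipping — boundary = 96.33 mm. So its perimeter = 96.33 mm. Layer 36 is larger (96.33 vs 31.33 mm).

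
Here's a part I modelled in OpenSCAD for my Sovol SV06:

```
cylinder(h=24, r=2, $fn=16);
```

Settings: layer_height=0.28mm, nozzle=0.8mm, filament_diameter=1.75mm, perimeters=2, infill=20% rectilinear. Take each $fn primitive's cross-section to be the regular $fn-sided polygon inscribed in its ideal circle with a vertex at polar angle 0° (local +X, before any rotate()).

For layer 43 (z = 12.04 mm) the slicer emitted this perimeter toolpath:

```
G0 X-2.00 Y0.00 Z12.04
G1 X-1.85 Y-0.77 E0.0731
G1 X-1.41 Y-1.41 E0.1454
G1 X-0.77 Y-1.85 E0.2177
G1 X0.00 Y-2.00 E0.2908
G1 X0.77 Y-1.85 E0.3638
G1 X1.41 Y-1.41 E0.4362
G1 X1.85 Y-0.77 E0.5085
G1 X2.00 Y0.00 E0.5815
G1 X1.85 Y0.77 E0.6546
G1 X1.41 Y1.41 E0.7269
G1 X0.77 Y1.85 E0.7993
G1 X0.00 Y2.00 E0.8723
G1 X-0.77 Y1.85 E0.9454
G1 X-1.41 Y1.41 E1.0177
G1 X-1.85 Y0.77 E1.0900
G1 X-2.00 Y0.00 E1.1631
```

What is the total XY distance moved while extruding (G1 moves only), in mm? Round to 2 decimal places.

Sum the Euclidean lengths of each G1 segment: total = 12.49 mm.

12.49 mm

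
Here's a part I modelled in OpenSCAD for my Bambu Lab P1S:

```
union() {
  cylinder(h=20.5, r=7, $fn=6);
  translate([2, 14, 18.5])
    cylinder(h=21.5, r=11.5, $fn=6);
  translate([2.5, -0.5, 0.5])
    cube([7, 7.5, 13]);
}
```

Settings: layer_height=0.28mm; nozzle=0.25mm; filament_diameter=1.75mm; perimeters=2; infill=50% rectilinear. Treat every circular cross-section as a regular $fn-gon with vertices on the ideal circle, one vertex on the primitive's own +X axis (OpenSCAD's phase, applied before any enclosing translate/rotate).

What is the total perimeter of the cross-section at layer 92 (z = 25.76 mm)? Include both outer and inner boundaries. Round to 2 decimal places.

At z = 25.76 mm: the cylinder is not intersected at this z (z outside [0, 20.5]); the r=11.5 cylinder at (2, 14) gives a regular 6-gon of circumradius 11.5 (constant along its height) (perimeter = 2·6·11.500·sin(180°/6) = 69.00 mm); the cube at (2.5, -0.5) does not reach this height (z outside [0.5, 13.5]); Combining (union): only the r=11.5 cylinder at (2, 14) is present, so the union is just that shape — boundary = 69.00 mm. Overall, the cross-section is a single solid region. Total boundary length (outer) = 69.00 mm.

69.00 mm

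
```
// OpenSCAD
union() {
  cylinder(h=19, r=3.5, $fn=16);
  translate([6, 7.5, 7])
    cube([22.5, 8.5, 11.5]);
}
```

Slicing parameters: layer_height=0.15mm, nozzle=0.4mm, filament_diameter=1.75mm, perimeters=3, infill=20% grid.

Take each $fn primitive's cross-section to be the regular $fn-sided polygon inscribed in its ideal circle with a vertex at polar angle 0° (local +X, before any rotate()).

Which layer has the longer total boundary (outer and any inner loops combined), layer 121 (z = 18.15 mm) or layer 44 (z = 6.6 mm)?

layer 121 (z = 18.15 mm)

Layer 121 (z = 18.15): the r=3.5 cylinder contributes a regular 16-gon of circumradius 3.5 (perimeter = 2·16·3.500·sin(180°/16) = 21.85 mm); the cube at (6, 7.5) (footprint 22.5×8.5) is included at this height (perimeter 62.00 mm); Combining (union): the 2 present regions are separate (no shared area or edge), so areas and boundary lengths simply add and each stays a separate island — boundary = 83.85 mm. So its perimeter = 83.85 mm. Layer 44 (z = 6.6): the r=3.5 cylinder gives a regular 16-gon of circumradius 3.5 (constant along its height) (perimeter = 2·16·3.500·sin(180°/16) = 21.85 mm); the cube at (6, 7.5) does not reach this height (z outside [7, 18.5]); Combining (union): only the r=3.5 cylinder is present, so the union is just that shape — boundary = 21.85 mm. So its perimeter = 21.85 mm. Layer 121 is larger (83.85 vs 21.85 mm).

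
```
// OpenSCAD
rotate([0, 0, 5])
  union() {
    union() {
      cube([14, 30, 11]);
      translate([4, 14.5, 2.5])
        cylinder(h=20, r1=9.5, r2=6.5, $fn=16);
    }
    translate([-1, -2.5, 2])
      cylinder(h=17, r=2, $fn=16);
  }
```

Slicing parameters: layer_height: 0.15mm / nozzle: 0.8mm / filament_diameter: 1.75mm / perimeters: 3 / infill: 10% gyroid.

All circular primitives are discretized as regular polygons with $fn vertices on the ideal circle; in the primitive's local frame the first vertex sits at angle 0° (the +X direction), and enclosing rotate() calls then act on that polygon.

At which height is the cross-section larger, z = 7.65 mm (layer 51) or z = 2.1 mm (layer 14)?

layer 51 (z = 7.65 mm)

Layer 51 (z = 7.65): the 14×30 cube contributes its full rectangle (area 420.00 mm²); the cone at (4, 14.5) (r1=9.5→r2=6.5) has section circumradius 8.727 here — a regular 16-gon (area = (16/2)·8.727²·sin(360°/16) = 233.19 mm²); Combining (union): the regions partially overlap — summed areas 653.19 mm² minus the doubly-counted overlap 183.03 mm² gives 470.16 mm² — area = 470.16 mm²; the cylinder at (-1, -2.5): section is a regular 16-gon, circumradius r=2 (area = (16/2)·2.000²·sin(360°/16) = 12.25 mm²); Merging all regions: the 2 present regions are separate (no shared area or edge), so areas and boundary lengths simply add and each stays a separate island — area = 482.41 mm²; (rotated 5° about Z; rotation is an isometry so areas/perimeters/island counts are preserved). So its area = 482.41 mm². Layer 14 (z = 2.1): the cube is present — its section is the full 14×30 rectangle (area 420.00 mm²); the cone at (4, 14.5) is not intersected at this z (z outside [2.5, 22.5]); Merging all regions: only the 14×30 cube is present, so the union is just that shape — area = 420.00 mm²; the r=2 cylinder at (-1, -2.5) contributes a regular 16-gon of circumradius 2 (area = (16/2)·2.000²·sin(360°/16) = 12.25 mm²); Merging all regions: the 2 present regions are separate (no shared area or edge), so areas and boundary lengths simply add and each stays a separate island — area = 432.25 mm²; (rotated 5° about Z; rotation is an isometry so areas/perimeters/island counts are preserved). So its area = 432.25 mm². Layer 51 is larger (482.41 vs 432.25 mm²).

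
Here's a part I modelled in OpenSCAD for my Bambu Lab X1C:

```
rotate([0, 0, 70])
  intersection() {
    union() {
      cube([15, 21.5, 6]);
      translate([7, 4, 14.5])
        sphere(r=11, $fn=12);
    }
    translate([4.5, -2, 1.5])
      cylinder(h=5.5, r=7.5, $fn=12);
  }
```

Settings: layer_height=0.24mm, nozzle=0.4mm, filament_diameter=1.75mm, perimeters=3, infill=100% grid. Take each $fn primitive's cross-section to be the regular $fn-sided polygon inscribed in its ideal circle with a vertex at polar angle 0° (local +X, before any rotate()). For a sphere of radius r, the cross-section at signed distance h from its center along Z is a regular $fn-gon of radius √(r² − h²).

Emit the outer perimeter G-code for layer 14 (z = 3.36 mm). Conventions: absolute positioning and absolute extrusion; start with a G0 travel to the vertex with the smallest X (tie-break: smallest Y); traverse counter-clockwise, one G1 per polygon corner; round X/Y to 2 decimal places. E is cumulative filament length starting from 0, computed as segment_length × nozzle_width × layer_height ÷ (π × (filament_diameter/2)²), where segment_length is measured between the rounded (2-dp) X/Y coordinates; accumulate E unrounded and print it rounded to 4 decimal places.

G0 X-3.97 Y2.24 Z3.36
G1 X-3.52 Y1.28 E0.0423
G1 X0.00 Y0.00 E0.1918
G1 X3.92 Y10.77 E0.6492
G1 X2.12 Y10.93 E0.7214
G1 X-1.40 Y9.29 E0.8764
G1 X-3.63 Y6.11 E1.0314
G1 X-3.97 Y2.24 E1.1864

At z = 3.36 mm: the cube is present — its section is the full 15×21.5 rectangle; the sphere at (7, 4) is absent (|z−center|=11.140 > r=11); Combining (union): only the 15×21.5 cube is present, so the union is just that shape — 1 connected region; the r=7.5 cylinder at (4.5, -2) contributes a regular 12-gon of circumradius 7.5; Keeping only the common overlap: the r=7.5 cylinder at (4.5, -2) partially overlaps the result so far; clipping to the common part keeps 49.55 mm² — 1 connected region; (rotated 70° about Z; rotation is an isometry so areas/perimeters/island counts are preserved). The outline is a single polygon with 7 vertices. Extrusion per mm of travel: 0.4 × 0.24 / (π × 0.875²) = 0.039912. Accumulating E over each segment gives final E = 1.1864.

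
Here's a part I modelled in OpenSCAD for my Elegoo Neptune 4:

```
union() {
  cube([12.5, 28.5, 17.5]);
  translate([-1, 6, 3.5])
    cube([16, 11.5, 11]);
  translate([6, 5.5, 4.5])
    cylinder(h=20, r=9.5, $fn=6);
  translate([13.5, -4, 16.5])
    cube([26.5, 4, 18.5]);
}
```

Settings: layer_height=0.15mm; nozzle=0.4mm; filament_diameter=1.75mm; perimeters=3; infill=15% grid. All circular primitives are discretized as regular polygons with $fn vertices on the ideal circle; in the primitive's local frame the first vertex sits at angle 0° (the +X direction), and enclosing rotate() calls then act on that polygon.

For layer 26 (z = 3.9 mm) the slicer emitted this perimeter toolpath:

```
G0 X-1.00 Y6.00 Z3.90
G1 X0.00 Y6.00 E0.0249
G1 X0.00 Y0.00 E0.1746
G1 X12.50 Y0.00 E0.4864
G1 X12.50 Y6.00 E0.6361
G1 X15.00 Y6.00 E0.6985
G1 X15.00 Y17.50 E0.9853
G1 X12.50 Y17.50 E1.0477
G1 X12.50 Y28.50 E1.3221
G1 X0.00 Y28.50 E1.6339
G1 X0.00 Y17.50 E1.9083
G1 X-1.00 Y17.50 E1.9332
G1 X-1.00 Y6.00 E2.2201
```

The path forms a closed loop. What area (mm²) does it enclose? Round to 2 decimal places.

Apply the shoelace formula to the sequence of (X, Y) vertices; enclosed area = 396.50 mm².

396.50 mm²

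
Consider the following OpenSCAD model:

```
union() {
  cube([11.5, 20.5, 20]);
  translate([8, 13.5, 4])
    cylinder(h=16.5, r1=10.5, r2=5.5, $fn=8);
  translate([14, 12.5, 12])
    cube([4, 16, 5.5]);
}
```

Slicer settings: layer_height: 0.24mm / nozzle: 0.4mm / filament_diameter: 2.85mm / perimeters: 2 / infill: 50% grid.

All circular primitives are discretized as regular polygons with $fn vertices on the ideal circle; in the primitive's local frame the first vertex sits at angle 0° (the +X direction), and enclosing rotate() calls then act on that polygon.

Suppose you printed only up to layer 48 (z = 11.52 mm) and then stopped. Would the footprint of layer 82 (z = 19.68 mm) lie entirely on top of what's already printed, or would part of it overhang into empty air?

Compare the two slices. At z = 11.52: the 11.5×20.5 cube contributes its full rectangle (area 235.75 mm²); the cone at (8, 13.5) contributes a regular 8-gon of circumradius 8.221 (interpolated between r1=10.5 and r2=5.5 at t=0.456) (area = (8/2)·8.221²·sin(360°/8) = 191.17 mm²); the cube at (14, 12.5) is not intersected at this z (z outside [12, 17.5]); Taking the union: the regions partially overlap — summed areas 426.92 mm² minus the doubly-counted overlap 144.34 mm² gives 282.58 mm² — area = 282.58 mm². At z = 19.68: the cube (footprint 11.5×20.5) is included at this height (area 235.75 mm²); the cone at (8, 13.5): at t=0.950 of its height the radius interpolates to r₁+(r₂−r₁)t = 5.748, giving a regular 8-gon of that circumradius (area = (8/2)·5.748²·sin(360°/8) = 93.47 mm²); the cube at (14, 12.5) does not reach this height (z outside [12, 17.5]); Combining (union): the regions partially overlap — summed areas 329.22 mm² minus the doubly-counted overlap 81.90 mm² gives 247.32 mm² — area = 247.32 mm². Checking containment: the cross-section at z = 19.68 is a subset of the cross-section at z = 11.52.

entirely on top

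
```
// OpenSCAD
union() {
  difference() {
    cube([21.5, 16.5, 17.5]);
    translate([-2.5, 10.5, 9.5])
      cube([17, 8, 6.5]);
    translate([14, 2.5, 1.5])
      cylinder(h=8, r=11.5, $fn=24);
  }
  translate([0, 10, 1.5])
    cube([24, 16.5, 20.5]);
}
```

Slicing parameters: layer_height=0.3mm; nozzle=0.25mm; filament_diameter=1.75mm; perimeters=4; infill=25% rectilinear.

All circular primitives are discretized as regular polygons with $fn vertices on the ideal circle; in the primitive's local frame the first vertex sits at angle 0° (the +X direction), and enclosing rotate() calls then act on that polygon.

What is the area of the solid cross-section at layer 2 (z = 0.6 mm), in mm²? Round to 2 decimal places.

354.75 mm²

At z = 0.6 mm: the cube (footprint 21.5×16.5) is included at this height (area 354.75 mm²); the cube at (-2.5, 10.5) does not reach this height (z outside [9.5, 16]); the cylinder at (14, 2.5) is absent (z outside [1.5, 9.5]); Subtracting the remaining from the first: none of the subtracted shapes is present at this height, so the 21.5×16.5 cube is unchanged — area = 354.75 mm²; the cube at (0, 10) does not reach this height (z outside [1.5, 22]); Merging all regions: only that combined region is present, so the union is just that shape — area = 354.75 mm². Overall, the cross-section is a single solid region. Net area = 354.75 mm².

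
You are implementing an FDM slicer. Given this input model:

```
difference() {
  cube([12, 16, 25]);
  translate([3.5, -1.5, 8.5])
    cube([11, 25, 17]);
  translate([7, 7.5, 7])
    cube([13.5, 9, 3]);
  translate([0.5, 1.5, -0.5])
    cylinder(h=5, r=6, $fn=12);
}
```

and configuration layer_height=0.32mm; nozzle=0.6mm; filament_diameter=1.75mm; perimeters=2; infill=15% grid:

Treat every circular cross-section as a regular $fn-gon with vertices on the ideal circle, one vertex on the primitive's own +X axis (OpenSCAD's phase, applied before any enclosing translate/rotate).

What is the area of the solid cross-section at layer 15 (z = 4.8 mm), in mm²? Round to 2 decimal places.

At z = 4.8 mm: the cube (footprint 12×16) is included at this height (area 192.00 mm²); the cube at (3.5, -1.5) is absent (z outside [8.5, 25.5]); the cube at (7, 7.5) is not intersected at this z (z outside [7, 10]); the cylinder at (0.5, 1.5) does not reach this height (z outside [-0.5, 4.5]); Taking the first minus the rest: none of the subtracted shapes is present at this height, so the 12×16 cube is unchanged — area = 192.00 mm². Overall, the cross-section is a single solid region. Net area = 192.00 mm².

192.00 mm²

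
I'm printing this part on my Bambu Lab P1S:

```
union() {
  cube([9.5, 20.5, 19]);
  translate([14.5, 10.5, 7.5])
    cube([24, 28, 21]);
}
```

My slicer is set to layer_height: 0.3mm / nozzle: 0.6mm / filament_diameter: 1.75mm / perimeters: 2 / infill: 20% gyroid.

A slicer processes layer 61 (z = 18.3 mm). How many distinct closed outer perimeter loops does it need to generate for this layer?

At z = 18.3 mm: the cube (footprint 9.5×20.5) is included at this height; the cube at (14.5, 10.5) is present — its section is the full 24×28 rectangle; Merging all regions: the 2 present regions are separate (no shared area or edge), so areas and boundary lengths simply add and each stays a separate island — 2 connected regions. The result has 2 disconnected regions.

2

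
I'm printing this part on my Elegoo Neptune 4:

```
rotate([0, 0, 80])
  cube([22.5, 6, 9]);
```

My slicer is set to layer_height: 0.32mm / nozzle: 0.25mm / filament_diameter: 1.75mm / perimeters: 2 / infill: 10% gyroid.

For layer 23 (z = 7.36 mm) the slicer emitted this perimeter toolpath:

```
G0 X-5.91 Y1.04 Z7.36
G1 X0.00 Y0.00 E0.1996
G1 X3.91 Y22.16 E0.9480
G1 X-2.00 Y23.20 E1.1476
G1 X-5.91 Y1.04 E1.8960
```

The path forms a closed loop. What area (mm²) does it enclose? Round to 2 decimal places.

Apply the shoelace formula to the sequence of (X, Y) vertices; enclosed area = 135.03 mm².

135.03 mm²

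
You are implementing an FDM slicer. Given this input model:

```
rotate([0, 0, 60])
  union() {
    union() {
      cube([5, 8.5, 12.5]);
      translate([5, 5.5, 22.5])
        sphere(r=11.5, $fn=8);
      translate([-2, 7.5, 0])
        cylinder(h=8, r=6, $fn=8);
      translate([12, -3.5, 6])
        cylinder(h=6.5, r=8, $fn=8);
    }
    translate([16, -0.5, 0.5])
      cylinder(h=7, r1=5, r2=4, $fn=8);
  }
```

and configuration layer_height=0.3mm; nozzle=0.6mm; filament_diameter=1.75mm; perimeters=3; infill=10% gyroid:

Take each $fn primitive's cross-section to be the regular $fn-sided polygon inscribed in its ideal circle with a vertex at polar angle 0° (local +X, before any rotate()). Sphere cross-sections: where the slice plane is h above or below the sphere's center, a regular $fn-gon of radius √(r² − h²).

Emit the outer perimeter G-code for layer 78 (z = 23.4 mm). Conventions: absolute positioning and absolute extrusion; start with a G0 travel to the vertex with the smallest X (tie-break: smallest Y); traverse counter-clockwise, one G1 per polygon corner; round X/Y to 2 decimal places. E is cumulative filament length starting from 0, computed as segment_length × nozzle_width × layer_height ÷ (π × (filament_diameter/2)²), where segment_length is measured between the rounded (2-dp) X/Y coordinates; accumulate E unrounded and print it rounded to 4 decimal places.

G0 X-13.34 Y4.11 Z23.40
G1 X-8.00 Y-2.85 E0.6565
G1 X0.70 Y-3.99 E1.3131
G1 X7.67 Y1.35 E1.9702
G1 X8.81 Y10.05 E2.6268
G1 X3.47 Y17.01 E3.2833
G1 X-5.23 Y18.15 E3.9400
G1 X-12.19 Y12.81 E4.5965
G1 X-13.34 Y4.11 E5.2532

At z = 23.4 mm: the cube is not intersected at this z (z outside [0, 12.5]); the r=11.5 sphere at (5, 5.5) slices to a regular 8-gon of circumradius 11.465 (√(r²−h²) with h=0.9 from center); the cylinder at (-2, 7.5) is absent (z outside [0, 8]); the cylinder at (12, -3.5) is absent (z outside [6, 12.5]); Combining (union): only the r=11.5 sphere at (5, 5.5) is present, so the union is just that shape — 1 connected region; the cone at (16, -0.5) is not intersected at this z (z outside [0.5, 7.5]); Combining (union): only the result so far is present, so the union is just that shape — 1 connected region; (rotated 60° about Z; rotation is an isometry so areas/perimeters/island counts are preserved). The outline is a single polygon with 8 vertices. Extrusion per mm of travel: 0.6 × 0.3 / (π × 0.875²) = 0.074835. Accumulating E over each segment gives final E = 5.2532.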